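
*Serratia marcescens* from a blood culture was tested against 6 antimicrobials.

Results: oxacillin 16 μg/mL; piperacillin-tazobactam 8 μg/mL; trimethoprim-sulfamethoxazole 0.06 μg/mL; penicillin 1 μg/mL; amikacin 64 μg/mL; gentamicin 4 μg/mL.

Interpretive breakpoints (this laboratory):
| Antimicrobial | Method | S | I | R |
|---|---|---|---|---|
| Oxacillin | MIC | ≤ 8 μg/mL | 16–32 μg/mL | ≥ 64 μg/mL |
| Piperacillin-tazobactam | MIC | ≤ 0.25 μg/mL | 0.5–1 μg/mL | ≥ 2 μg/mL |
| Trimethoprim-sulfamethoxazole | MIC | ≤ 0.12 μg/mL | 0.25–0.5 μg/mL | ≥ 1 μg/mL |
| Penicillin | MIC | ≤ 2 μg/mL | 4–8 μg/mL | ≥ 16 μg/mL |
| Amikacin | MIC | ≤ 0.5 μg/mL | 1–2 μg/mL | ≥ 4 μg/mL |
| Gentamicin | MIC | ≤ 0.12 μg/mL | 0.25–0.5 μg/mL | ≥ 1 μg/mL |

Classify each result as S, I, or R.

Oxacillin 16 μg/mL: in 16–32 μg/mL — I
Piperacillin-tazobactam (8 μg/mL) ≥ 2 μg/mL ⇒ resistant
Trimethoprim-sulfamethoxazole: 0.06 μg/mL is ≤ 0.12 μg/mL ⇒ susceptible
Penicillin 1 μg/mL: ≤ 2 μg/mL → susceptible
Amikacin 64 μg/mL: ≥ 4 μg/mL — Resistant
Gentamicin: 4 μg/mL is ≥ 1 μg/mL → R

I, R, S, S, R, R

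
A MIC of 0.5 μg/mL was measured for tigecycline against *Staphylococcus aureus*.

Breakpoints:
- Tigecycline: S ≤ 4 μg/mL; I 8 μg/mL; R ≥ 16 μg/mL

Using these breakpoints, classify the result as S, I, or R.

Tigecycline: 0.5 μg/mL is ≤ 4 μg/mL → S

S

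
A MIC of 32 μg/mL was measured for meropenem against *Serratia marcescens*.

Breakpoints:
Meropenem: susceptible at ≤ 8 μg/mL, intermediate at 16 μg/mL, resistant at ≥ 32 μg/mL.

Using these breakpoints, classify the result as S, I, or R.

Meropenem (32 μg/mL) ≥ 32 μg/mL ⇒ resistant

Resistant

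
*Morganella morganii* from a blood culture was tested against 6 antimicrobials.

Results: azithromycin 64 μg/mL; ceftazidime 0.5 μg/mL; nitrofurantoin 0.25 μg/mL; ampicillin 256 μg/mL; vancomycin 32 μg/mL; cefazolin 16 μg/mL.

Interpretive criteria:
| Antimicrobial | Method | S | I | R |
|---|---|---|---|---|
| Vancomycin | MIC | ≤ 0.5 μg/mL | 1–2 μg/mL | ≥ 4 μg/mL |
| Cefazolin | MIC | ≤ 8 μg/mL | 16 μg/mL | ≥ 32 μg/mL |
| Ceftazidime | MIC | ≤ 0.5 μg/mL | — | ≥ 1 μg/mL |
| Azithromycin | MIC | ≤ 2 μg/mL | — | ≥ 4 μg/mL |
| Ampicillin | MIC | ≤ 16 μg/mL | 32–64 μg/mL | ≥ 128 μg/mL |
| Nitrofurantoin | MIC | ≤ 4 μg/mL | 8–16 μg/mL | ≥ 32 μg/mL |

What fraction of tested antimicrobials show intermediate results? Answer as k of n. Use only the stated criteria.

1 of 6

Azithromycin (64 μg/mL) ≥ 4 μg/mL ⇒ Resistant
Ceftazidime: 0.5 μg/mL is ≤ 0.5 μg/mL — S
Nitrofurantoin 0.25 μg/mL: ≤ 4 μg/mL → susceptible
Ampicillin: 256 μg/mL is ≥ 128 μg/mL → Resistant
Vancomycin (32 μg/mL) ≥ 4 μg/mL — resistant
Cefazolin (16 μg/mL) = 16 μg/mL — Intermediate
Intermediate: 1/6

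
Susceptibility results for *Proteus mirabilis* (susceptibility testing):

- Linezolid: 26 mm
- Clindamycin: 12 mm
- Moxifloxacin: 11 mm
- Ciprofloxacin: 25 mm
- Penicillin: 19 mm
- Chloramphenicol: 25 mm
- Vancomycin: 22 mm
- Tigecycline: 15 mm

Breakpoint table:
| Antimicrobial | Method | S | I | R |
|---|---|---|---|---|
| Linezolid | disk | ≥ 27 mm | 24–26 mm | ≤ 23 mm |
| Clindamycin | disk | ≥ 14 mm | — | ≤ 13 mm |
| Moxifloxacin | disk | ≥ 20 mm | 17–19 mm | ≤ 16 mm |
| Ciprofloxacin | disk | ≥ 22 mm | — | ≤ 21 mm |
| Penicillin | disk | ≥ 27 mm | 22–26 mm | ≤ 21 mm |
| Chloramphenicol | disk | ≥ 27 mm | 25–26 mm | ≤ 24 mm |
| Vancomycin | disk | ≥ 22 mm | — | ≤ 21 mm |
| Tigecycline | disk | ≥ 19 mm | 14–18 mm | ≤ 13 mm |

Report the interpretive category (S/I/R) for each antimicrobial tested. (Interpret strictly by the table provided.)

Linezolid: 26 mm is in 24–26 mm — Intermediate
Clindamycin (12 mm) ≤ 13 mm ⇒ Resistant
Moxifloxacin 11 mm: ≤ 16 mm ⇒ resistant
Ciprofloxacin (25 mm) ≥ 22 mm ⇒ S
Penicillin: 19 mm is ≤ 21 mm — Resistant
Chloramphenicol (25 mm) in 25–26 mm → intermediate
Vancomycin 22 mm: ≥ 22 mm ⇒ S
Tigecycline 15 mm: in 14–18 mm — Intermediate

I, R, R, S, R, I, S, I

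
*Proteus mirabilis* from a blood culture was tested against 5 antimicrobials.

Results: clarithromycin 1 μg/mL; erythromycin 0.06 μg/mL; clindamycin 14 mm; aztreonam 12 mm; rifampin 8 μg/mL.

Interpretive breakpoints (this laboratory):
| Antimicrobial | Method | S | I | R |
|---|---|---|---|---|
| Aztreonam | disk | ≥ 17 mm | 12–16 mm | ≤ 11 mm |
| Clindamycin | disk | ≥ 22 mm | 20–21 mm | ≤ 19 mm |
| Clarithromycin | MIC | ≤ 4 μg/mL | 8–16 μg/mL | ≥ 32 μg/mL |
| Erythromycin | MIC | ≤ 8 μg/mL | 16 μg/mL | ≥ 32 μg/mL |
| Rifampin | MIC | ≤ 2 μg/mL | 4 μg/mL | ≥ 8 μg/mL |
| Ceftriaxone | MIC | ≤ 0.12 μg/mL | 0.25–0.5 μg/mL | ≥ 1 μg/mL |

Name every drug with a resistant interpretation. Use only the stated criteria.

clindamycin, rifampin

Clarithromycin 1 μg/mL: ≤ 4 μg/mL → susceptible
Erythromycin: 0.06 μg/mL is ≤ 8 μg/mL → Susceptible
Clindamycin (14 mm) ≤ 19 mm → Resistant
Aztreonam 12 mm: in 12–16 mm ⇒ intermediate
Rifampin 8 μg/mL: ≥ 8 μg/mL → resistant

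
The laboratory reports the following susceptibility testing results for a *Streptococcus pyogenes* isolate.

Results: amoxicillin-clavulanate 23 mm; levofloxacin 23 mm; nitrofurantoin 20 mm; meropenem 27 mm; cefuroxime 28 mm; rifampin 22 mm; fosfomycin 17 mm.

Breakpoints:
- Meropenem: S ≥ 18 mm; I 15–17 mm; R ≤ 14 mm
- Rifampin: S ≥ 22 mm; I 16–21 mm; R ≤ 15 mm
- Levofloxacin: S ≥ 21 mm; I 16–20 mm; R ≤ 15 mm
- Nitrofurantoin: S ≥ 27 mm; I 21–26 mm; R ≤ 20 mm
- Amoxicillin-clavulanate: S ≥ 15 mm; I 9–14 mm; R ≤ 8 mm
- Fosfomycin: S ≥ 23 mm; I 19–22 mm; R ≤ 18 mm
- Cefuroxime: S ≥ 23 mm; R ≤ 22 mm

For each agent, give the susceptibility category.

Amoxicillin-clavulanate: 23 mm is ≥ 15 mm ⇒ susceptible
Levofloxacin (23 mm) ≥ 21 mm — Susceptible
Nitrofurantoin (20 mm) ≤ 20 mm — resistant
Meropenem 27 mm: ≥ 18 mm → S
Cefuroxime: 28 mm is ≥ 23 mm → S
Rifampin (22 mm) ≥ 22 mm — susceptible
Fosfomycin (17 mm) ≤ 18 mm → resistant

S, S, R, S, S, S, R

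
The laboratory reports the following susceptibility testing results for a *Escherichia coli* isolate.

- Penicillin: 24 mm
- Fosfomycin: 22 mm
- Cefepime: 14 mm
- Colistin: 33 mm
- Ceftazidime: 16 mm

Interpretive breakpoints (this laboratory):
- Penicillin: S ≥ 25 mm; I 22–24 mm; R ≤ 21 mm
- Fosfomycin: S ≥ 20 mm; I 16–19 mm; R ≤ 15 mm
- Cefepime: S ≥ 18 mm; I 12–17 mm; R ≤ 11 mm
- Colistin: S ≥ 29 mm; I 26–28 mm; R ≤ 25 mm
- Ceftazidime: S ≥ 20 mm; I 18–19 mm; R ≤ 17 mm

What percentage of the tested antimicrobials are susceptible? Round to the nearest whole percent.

Penicillin: 24 mm is in 22–24 mm → Intermediate
Fosfomycin 22 mm: ≥ 20 mm — susceptible
Cefepime 14 mm: in 12–17 mm — intermediate
Colistin 33 mm: ≥ 29 mm — S
Ceftazidime (16 mm) ≤ 17 mm — resistant
Susceptible: 2/5

40%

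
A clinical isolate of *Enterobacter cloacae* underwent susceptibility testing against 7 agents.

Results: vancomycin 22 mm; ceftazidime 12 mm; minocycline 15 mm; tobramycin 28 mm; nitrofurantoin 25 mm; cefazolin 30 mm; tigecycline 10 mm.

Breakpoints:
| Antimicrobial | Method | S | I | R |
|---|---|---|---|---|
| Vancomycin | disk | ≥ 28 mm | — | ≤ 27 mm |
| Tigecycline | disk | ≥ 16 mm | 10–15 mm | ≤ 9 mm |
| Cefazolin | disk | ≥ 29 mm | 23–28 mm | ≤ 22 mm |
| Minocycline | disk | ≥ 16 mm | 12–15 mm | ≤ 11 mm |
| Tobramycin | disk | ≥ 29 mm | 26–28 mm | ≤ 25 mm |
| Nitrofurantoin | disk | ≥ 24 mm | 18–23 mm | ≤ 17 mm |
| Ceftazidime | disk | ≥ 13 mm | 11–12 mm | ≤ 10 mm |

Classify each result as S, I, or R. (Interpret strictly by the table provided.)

Vancomycin 22 mm: ≤ 27 mm ⇒ resistant
Ceftazidime: 12 mm is in 11–12 mm ⇒ intermediate
Minocycline (15 mm) in 12–15 mm → intermediate
Tobramycin 28 mm: in 26–28 mm ⇒ intermediate
Nitrofurantoin: 25 mm is ≥ 24 mm → Susceptible
Cefazolin 30 mm: ≥ 29 mm → susceptible
Tigecycline: 10 mm is in 10–15 mm → Intermediate

R, I, I, I, S, S, I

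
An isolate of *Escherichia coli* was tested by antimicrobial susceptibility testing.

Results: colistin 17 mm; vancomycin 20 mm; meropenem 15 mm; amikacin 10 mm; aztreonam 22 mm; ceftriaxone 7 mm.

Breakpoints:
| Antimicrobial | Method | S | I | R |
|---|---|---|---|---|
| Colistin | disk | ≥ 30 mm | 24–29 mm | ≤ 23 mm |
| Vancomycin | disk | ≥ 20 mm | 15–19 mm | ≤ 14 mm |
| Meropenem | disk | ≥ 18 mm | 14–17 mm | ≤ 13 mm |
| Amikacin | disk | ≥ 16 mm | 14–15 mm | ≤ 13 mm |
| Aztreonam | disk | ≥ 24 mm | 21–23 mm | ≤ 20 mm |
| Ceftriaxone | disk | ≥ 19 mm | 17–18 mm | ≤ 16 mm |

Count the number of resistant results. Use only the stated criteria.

3

Colistin: 17 mm is ≤ 23 mm → R
Vancomycin: 20 mm is ≥ 20 mm — S
Meropenem 15 mm: in 14–17 mm ⇒ Intermediate
Amikacin 10 mm: ≤ 13 mm — Resistant
Aztreonam: 22 mm is in 21–23 mm → intermediate
Ceftriaxone: 7 mm is ≤ 16 mm → resistant
Resistant: 3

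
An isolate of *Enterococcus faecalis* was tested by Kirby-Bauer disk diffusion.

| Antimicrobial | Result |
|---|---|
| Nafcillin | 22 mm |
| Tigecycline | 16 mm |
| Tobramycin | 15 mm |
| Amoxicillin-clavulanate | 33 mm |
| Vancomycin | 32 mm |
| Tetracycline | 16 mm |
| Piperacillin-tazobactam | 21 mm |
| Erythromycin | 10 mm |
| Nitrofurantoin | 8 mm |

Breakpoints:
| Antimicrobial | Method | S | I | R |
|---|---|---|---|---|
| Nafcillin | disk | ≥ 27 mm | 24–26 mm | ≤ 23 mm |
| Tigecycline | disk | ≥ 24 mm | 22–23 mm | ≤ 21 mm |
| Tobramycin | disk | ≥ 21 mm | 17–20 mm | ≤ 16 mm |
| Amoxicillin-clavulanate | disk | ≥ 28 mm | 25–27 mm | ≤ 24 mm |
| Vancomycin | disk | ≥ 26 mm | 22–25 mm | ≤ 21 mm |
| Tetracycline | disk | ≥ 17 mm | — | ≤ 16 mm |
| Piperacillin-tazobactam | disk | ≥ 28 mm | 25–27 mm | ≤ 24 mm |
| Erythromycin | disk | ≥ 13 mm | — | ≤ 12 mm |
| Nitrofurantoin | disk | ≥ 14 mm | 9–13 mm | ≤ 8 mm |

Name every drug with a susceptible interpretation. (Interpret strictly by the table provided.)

Nafcillin: 22 mm is ≤ 23 mm ⇒ resistant
Tigecycline 16 mm: ≤ 21 mm — Resistant
Tobramycin: 15 mm is ≤ 16 mm → R
Amoxicillin-clavulanate: 33 mm is ≥ 28 mm ⇒ Susceptible
Vancomycin (32 mm) ≥ 26 mm → Susceptible
Tetracycline (16 mm) ≤ 16 mm ⇒ Resistant
Piperacillin-tazobactam: 21 mm is ≤ 24 mm ⇒ Resistant
Erythromycin 10 mm: ≤ 12 mm — R
Nitrofurantoin (8 mm) ≤ 8 mm ⇒ R

amoxicillin-clavulanate, vancomycin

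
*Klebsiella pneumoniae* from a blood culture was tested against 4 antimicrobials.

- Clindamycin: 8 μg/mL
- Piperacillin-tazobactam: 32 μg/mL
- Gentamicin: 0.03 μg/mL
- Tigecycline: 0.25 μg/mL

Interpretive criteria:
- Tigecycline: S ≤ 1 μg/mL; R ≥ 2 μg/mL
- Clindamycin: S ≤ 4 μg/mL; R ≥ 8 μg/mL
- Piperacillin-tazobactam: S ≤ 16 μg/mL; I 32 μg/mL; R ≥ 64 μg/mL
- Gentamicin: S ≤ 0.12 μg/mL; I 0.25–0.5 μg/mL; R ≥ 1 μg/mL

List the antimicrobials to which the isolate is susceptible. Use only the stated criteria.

gentamicin, tigecycline

Clindamycin: 8 μg/mL is ≥ 8 μg/mL → Resistant
Piperacillin-tazobactam 32 μg/mL: = 32 μg/mL ⇒ I
Gentamicin 0.03 μg/mL: ≤ 0.12 μg/mL ⇒ S
Tigecycline: 0.25 μg/mL is ≤ 1 μg/mL → susceptible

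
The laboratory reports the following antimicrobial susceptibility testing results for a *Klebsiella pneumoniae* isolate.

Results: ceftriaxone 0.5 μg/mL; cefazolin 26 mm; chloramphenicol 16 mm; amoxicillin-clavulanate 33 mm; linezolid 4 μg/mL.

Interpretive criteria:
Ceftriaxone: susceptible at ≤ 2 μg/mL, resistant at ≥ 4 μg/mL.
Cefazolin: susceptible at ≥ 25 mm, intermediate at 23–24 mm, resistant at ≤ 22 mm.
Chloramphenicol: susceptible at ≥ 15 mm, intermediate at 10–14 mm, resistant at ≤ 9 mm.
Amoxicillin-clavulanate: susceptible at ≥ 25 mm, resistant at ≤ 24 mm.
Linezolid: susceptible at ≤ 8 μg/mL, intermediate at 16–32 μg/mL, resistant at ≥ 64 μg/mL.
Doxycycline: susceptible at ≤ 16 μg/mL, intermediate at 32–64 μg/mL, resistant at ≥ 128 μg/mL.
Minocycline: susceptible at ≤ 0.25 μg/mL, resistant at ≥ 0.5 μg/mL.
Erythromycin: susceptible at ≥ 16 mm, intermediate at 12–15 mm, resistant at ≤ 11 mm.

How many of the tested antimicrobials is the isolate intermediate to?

0

Ceftriaxone 0.5 μg/mL: ≤ 2 μg/mL → S
Cefazolin (26 mm) ≥ 25 mm → susceptible
Chloramphenicol 16 mm: ≥ 15 mm — S
Amoxicillin-clavulanate 33 mm: ≥ 25 mm ⇒ susceptible
Linezolid (4 μg/mL) ≤ 8 μg/mL → susceptible
Intermediate: 0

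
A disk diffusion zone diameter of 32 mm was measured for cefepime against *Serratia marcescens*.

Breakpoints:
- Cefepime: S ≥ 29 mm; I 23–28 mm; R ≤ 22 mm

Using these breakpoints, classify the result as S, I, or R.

Susceptible

Cefepime: 32 mm is ≥ 29 mm — Susceptible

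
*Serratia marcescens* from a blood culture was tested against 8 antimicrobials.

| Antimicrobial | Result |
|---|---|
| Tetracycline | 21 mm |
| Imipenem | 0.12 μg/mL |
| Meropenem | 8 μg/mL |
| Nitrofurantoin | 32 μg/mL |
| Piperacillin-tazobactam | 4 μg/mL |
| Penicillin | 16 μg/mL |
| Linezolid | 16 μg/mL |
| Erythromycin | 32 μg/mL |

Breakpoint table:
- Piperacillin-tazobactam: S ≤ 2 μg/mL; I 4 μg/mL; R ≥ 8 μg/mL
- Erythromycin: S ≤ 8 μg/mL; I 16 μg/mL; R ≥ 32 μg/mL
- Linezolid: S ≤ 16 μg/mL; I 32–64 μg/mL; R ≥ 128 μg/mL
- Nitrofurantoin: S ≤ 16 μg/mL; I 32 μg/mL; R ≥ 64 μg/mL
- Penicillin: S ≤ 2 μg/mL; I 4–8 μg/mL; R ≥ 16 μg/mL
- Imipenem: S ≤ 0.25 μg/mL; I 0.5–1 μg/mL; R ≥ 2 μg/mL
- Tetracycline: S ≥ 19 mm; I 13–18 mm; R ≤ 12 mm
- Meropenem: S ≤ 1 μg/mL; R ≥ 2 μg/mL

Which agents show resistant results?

meropenem, penicillin, erythromycin

Tetracycline (21 mm) ≥ 19 mm → susceptible
Imipenem (0.12 μg/mL) ≤ 0.25 μg/mL ⇒ susceptible
Meropenem: 8 μg/mL is ≥ 2 μg/mL → resistant
Nitrofurantoin (32 μg/mL) = 32 μg/mL — Intermediate
Piperacillin-tazobactam 4 μg/mL: = 4 μg/mL — Intermediate
Penicillin 16 μg/mL: ≥ 16 μg/mL — Resistant
Linezolid 16 μg/mL: ≤ 16 μg/mL — Susceptible
Erythromycin 32 μg/mL: ≥ 32 μg/mL → Resistant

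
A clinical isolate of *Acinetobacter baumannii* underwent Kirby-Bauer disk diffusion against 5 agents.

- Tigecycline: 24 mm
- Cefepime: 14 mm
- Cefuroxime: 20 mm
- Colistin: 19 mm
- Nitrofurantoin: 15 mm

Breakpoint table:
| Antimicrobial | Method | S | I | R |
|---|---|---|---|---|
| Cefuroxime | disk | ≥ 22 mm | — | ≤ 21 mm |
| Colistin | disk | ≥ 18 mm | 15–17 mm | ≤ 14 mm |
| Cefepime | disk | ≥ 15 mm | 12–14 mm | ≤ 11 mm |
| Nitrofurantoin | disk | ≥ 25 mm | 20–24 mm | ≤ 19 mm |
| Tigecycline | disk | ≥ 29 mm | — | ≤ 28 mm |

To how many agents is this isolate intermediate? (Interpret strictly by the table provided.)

1

Tigecycline (24 mm) ≤ 28 mm — resistant
Cefepime 14 mm: in 12–14 mm ⇒ intermediate
Cefuroxime: 20 mm is ≤ 21 mm — Resistant
Colistin: 19 mm is ≥ 18 mm ⇒ S
Nitrofurantoin 15 mm: ≤ 19 mm → Resistant
Intermediate: 1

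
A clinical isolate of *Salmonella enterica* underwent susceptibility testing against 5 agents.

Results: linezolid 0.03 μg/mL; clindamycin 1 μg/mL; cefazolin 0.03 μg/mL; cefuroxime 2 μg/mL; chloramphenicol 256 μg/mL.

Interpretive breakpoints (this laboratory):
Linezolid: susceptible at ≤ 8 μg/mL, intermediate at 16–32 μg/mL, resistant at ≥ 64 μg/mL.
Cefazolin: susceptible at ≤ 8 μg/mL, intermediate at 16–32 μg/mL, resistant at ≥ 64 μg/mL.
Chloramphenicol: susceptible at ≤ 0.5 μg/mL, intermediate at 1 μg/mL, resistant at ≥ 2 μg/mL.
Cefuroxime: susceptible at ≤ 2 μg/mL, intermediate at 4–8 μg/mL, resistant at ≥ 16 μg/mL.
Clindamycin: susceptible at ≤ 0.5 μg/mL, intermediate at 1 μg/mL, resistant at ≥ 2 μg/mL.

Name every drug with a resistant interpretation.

Linezolid: 0.03 μg/mL is ≤ 8 μg/mL ⇒ susceptible
Clindamycin (1 μg/mL) = 1 μg/mL → I
Cefazolin 0.03 μg/mL: ≤ 8 μg/mL ⇒ Susceptible
Cefuroxime: 2 μg/mL is ≤ 2 μg/mL ⇒ Susceptible
Chloramphenicol (256 μg/mL) ≥ 2 μg/mL → R

chloramphenicol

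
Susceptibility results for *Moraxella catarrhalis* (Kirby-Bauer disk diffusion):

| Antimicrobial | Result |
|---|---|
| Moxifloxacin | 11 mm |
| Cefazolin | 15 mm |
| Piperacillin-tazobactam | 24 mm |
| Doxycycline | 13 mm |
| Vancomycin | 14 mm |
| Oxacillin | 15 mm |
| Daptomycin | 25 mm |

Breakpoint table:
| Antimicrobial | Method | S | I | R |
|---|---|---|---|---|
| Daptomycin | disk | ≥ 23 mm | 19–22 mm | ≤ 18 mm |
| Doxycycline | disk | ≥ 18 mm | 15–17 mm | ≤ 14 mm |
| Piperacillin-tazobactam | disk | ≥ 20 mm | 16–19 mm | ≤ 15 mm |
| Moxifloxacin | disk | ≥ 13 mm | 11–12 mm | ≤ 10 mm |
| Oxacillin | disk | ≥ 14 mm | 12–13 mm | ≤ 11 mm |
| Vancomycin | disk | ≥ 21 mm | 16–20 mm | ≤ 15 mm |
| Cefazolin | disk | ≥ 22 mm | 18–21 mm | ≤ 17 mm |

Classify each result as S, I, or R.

Moxifloxacin (11 mm) in 11–12 mm — Intermediate
Cefazolin: 15 mm is ≤ 17 mm — resistant
Piperacillin-tazobactam: 24 mm is ≥ 20 mm → S
Doxycycline: 13 mm is ≤ 14 mm — resistant
Vancomycin: 14 mm is ≤ 15 mm ⇒ resistant
Oxacillin (15 mm) ≥ 14 mm ⇒ S
Daptomycin: 25 mm is ≥ 23 mm — Susceptible

I, R, S, R, R, S, S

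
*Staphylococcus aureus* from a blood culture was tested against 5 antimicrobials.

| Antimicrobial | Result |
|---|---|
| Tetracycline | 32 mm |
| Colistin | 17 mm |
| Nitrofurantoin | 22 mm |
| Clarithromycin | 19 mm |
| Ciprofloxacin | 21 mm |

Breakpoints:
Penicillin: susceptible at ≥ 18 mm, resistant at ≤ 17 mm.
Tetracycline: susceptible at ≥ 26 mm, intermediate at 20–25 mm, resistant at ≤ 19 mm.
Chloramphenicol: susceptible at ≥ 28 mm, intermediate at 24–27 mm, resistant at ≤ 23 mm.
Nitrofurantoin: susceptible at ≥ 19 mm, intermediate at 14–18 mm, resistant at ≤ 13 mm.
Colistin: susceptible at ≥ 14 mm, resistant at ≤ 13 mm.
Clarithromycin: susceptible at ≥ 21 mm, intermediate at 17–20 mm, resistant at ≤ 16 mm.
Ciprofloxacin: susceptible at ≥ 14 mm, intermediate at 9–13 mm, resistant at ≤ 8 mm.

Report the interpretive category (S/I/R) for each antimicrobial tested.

S, S, S, I, S

Tetracycline (32 mm) ≥ 26 mm ⇒ S
Colistin 17 mm: ≥ 14 mm → Susceptible
Nitrofurantoin (22 mm) ≥ 19 mm — S
Clarithromycin (19 mm) in 17–20 mm ⇒ Intermediate
Ciprofloxacin: 21 mm is ≥ 14 mm — S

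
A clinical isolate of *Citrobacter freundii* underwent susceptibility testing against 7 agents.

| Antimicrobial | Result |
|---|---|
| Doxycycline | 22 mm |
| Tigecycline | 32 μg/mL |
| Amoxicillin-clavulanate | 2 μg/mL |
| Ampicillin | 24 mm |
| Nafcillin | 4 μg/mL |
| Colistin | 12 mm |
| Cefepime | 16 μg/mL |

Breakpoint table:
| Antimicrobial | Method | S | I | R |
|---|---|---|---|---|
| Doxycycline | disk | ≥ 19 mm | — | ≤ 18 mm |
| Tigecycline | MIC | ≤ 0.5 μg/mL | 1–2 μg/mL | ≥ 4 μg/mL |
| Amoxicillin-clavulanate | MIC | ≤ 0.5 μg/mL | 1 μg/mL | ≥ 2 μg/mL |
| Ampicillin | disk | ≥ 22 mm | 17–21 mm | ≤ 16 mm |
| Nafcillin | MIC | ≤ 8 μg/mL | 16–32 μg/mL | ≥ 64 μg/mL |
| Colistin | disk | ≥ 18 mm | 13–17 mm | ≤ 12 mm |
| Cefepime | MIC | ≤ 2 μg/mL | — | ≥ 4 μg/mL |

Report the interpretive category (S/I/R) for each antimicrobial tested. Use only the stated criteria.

S, R, R, S, S, R, R

Doxycycline (22 mm) ≥ 19 mm — Susceptible
Tigecycline 32 μg/mL: ≥ 4 μg/mL → resistant
Amoxicillin-clavulanate: 2 μg/mL is ≥ 2 μg/mL → resistant
Ampicillin (24 mm) ≥ 22 mm ⇒ Susceptible
Nafcillin 4 μg/mL: ≤ 8 μg/mL — S
Colistin (12 mm) ≤ 12 mm ⇒ R
Cefepime 16 μg/mL: ≥ 4 μg/mL → Resistant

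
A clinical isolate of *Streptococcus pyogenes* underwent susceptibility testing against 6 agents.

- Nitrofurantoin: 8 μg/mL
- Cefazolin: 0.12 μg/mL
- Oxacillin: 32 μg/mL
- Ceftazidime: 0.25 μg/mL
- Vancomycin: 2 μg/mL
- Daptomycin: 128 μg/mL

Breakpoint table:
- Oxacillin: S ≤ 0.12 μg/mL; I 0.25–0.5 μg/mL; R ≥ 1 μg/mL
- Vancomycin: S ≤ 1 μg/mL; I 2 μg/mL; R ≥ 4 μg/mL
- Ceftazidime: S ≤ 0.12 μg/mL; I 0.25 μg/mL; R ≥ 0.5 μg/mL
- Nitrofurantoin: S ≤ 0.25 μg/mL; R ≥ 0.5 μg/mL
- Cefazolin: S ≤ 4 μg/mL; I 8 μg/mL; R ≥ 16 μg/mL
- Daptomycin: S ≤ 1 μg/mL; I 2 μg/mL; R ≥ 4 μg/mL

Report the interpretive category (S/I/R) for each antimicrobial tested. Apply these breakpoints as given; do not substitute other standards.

R, S, R, I, I, R

Nitrofurantoin: 8 μg/mL is ≥ 0.5 μg/mL — R
Cefazolin 0.12 μg/mL: ≤ 4 μg/mL — susceptible
Oxacillin (32 μg/mL) ≥ 1 μg/mL ⇒ resistant
Ceftazidime: 0.25 μg/mL is = 0.25 μg/mL → I
Vancomycin 2 μg/mL: = 2 μg/mL → Intermediate
Daptomycin: 128 μg/mL is ≥ 4 μg/mL ⇒ R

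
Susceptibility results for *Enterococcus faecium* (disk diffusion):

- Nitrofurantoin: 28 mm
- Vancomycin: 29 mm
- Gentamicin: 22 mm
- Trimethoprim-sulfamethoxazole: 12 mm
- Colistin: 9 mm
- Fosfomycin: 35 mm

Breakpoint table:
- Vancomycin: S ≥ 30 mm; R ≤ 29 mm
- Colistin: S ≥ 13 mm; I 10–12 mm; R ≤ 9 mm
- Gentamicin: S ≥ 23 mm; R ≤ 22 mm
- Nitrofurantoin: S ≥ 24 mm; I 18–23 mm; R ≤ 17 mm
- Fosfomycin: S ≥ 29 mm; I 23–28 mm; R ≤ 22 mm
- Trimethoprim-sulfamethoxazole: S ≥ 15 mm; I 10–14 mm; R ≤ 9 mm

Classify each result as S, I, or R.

Nitrofurantoin (28 mm) ≥ 24 mm — S
Vancomycin 29 mm: ≤ 29 mm ⇒ Resistant
Gentamicin 22 mm: ≤ 22 mm ⇒ R
Trimethoprim-sulfamethoxazole (12 mm) in 10–14 mm — I
Colistin: 9 mm is ≤ 9 mm — R
Fosfomycin: 35 mm is ≥ 29 mm ⇒ Susceptible

S, R, R, I, R, S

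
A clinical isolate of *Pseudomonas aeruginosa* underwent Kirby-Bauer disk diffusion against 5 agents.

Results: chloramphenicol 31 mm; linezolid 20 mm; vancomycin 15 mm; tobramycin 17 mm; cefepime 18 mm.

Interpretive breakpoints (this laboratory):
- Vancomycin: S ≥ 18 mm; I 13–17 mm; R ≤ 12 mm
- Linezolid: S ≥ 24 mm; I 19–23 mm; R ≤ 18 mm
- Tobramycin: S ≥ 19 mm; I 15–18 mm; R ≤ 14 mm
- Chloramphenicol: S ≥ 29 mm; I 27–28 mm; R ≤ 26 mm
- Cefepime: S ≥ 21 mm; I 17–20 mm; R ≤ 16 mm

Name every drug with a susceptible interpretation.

Chloramphenicol: 31 mm is ≥ 29 mm ⇒ Susceptible
Linezolid (20 mm) in 19–23 mm — intermediate
Vancomycin 15 mm: in 13–17 mm → intermediate
Tobramycin 17 mm: in 15–18 mm → I
Cefepime (18 mm) in 17–20 mm ⇒ Intermediate

chloramphenicol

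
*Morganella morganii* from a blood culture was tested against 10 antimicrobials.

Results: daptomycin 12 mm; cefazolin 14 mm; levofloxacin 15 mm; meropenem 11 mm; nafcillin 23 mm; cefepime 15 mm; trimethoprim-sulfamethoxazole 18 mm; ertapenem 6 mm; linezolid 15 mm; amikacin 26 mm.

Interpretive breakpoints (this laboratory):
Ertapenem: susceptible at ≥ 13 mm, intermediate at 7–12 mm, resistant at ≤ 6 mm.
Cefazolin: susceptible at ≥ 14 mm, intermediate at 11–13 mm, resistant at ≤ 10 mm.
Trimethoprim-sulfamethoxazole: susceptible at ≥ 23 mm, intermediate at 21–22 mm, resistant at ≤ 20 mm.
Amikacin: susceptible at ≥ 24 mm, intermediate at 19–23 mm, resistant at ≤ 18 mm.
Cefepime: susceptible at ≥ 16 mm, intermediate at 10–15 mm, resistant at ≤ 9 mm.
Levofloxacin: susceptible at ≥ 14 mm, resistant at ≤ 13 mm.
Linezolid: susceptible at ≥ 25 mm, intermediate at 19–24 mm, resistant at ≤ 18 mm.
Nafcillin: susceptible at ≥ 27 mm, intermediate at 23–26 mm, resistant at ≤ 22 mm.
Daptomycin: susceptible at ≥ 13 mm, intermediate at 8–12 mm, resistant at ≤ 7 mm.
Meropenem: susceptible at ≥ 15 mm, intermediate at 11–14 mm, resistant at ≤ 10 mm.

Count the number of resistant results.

Daptomycin: 12 mm is in 8–12 mm ⇒ I
Cefazolin 14 mm: ≥ 14 mm — susceptible
Levofloxacin: 15 mm is ≥ 14 mm → S
Meropenem: 11 mm is in 11–14 mm ⇒ I
Nafcillin 23 mm: in 23–26 mm ⇒ intermediate
Cefepime: 15 mm is in 10–15 mm → Intermediate
Trimethoprim-sulfamethoxazole (18 mm) ≤ 20 mm — resistant
Ertapenem (6 mm) ≤ 6 mm → Resistant
Linezolid 15 mm: ≤ 18 mm — resistant
Amikacin (26 mm) ≥ 24 mm — susceptible
Resistant: 3

3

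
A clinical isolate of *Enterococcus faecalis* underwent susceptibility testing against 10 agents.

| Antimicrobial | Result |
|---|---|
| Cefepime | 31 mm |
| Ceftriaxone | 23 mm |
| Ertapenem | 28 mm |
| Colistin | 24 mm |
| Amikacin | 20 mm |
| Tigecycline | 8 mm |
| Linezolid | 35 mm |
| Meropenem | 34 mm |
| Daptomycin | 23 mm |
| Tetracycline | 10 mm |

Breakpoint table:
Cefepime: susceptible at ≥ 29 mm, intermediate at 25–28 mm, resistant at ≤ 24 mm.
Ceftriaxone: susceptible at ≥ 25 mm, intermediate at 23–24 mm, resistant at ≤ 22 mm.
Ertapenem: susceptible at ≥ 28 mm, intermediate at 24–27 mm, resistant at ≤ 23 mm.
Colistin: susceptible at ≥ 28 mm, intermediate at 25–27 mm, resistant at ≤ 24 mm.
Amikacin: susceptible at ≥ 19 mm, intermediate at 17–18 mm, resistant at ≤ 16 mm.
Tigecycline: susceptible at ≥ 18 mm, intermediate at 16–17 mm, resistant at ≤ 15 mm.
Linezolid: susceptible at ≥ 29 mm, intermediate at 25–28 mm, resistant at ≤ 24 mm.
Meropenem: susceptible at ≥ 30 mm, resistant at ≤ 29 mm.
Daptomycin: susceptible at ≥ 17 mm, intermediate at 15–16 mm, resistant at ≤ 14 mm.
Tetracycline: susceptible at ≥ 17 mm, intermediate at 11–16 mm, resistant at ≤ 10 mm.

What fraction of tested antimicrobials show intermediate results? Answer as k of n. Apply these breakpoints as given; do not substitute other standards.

Cefepime (31 mm) ≥ 29 mm → Susceptible
Ceftriaxone (23 mm) in 23–24 mm — I
Ertapenem (28 mm) ≥ 28 mm — Susceptible
Colistin (24 mm) ≤ 24 mm — R
Amikacin: 20 mm is ≥ 19 mm — S
Tigecycline (8 mm) ≤ 15 mm ⇒ resistant
Linezolid (35 mm) ≥ 29 mm — Susceptible
Meropenem 34 mm: ≥ 30 mm → susceptible
Daptomycin 23 mm: ≥ 17 mm ⇒ susceptible
Tetracycline (10 mm) ≤ 10 mm → Resistant
Intermediate: 1/10

1 of 10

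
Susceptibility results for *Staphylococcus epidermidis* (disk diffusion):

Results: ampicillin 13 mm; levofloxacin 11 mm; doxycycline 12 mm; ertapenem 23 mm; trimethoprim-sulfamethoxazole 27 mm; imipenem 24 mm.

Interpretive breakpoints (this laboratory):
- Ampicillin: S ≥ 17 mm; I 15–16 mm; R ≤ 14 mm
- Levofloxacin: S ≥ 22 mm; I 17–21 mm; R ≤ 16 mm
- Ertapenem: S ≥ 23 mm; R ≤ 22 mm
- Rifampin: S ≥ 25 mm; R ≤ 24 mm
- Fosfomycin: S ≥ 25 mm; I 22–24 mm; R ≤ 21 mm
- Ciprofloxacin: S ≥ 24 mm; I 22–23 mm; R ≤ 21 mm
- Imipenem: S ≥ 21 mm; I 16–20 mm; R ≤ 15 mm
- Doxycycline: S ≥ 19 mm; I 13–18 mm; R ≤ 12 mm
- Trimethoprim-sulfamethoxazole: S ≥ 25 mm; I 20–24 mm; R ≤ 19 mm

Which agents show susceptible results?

Ampicillin 13 mm: ≤ 14 mm → R
Levofloxacin (11 mm) ≤ 16 mm → resistant
Doxycycline: 12 mm is ≤ 12 mm ⇒ R
Ertapenem 23 mm: ≥ 23 mm — S
Trimethoprim-sulfamethoxazole: 27 mm is ≥ 25 mm → Susceptible
Imipenem (24 mm) ≥ 21 mm — susceptible

ertapenem, trimethoprim-sulfamethoxazole, imipenem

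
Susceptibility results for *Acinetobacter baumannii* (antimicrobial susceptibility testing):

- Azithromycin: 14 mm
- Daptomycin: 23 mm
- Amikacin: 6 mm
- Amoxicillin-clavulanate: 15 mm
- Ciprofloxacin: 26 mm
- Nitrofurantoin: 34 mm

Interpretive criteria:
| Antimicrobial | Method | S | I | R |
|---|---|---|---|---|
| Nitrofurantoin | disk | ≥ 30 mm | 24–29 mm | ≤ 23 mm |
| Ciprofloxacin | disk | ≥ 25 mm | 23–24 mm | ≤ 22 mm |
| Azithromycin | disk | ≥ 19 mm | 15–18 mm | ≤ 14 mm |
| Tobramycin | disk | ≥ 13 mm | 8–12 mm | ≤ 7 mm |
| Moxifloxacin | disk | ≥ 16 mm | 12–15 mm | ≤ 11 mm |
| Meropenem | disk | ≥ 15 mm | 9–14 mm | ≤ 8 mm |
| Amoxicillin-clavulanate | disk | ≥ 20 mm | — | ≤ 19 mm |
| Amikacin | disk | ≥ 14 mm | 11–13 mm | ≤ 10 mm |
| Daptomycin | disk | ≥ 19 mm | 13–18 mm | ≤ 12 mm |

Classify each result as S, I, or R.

R, S, R, R, S, S

Azithromycin: 14 mm is ≤ 14 mm — R
Daptomycin (23 mm) ≥ 19 mm → susceptible
Amikacin 6 mm: ≤ 10 mm → R
Amoxicillin-clavulanate (15 mm) ≤ 19 mm → Resistant
Ciprofloxacin (26 mm) ≥ 25 mm — S
Nitrofurantoin (34 mm) ≥ 30 mm ⇒ Susceptible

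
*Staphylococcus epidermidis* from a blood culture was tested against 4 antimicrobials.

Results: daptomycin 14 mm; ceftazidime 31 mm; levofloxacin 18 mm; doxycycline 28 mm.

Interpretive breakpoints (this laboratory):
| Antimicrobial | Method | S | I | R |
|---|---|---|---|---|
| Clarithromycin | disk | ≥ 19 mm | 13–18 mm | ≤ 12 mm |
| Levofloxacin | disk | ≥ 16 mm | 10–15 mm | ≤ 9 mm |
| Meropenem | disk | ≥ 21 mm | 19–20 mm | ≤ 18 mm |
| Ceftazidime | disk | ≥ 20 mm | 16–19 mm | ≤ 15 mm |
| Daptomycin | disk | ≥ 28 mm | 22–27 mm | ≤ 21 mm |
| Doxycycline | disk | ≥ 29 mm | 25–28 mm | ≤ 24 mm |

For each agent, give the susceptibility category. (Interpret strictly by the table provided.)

Daptomycin 14 mm: ≤ 21 mm → resistant
Ceftazidime (31 mm) ≥ 20 mm → Susceptible
Levofloxacin (18 mm) ≥ 16 mm — S
Doxycycline: 28 mm is in 25–28 mm → Intermediate

R, S, S, I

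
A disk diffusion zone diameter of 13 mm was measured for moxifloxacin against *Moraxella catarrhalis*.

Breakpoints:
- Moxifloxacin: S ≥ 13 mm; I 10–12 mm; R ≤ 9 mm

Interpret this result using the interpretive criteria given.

Susceptible

Moxifloxacin: 13 mm is ≥ 13 mm — Susceptible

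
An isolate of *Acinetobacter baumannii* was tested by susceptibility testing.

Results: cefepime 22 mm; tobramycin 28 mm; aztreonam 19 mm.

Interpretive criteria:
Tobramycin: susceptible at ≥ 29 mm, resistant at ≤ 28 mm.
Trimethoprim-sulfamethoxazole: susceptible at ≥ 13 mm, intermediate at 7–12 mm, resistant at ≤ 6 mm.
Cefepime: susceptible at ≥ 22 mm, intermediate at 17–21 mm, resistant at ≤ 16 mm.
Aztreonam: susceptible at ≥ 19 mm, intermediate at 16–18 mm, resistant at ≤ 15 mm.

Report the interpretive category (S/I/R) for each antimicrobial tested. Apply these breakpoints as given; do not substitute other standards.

Cefepime: 22 mm is ≥ 22 mm → S
Tobramycin: 28 mm is ≤ 28 mm — R
Aztreonam 19 mm: ≥ 19 mm ⇒ S

S, R, S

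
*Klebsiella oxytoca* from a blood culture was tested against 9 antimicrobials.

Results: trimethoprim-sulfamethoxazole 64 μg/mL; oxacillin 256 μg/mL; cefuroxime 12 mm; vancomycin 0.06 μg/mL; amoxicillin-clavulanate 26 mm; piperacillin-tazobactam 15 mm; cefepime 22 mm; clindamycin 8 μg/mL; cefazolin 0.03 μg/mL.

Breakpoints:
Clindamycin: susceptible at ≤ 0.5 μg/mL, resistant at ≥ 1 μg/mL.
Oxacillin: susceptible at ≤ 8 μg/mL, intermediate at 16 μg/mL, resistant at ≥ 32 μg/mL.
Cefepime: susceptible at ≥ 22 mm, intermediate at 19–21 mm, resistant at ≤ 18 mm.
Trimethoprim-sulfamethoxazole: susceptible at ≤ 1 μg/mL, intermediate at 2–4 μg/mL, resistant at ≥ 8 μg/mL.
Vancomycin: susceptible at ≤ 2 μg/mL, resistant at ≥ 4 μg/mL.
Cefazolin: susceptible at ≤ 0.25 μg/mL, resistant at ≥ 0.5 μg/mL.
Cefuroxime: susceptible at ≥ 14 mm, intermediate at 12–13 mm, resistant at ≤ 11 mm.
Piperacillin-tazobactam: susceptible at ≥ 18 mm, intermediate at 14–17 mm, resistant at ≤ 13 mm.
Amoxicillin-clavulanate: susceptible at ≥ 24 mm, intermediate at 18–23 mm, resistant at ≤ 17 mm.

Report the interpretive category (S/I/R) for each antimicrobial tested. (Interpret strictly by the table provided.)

Trimethoprim-sulfamethoxazole (64 μg/mL) ≥ 8 μg/mL → resistant
Oxacillin 256 μg/mL: ≥ 32 μg/mL ⇒ Resistant
Cefuroxime: 12 mm is in 12–13 mm — Intermediate
Vancomycin: 0.06 μg/mL is ≤ 2 μg/mL — S
Amoxicillin-clavulanate: 26 mm is ≥ 24 mm ⇒ S
Piperacillin-tazobactam 15 mm: in 14–17 mm ⇒ I
Cefepime (22 mm) ≥ 22 mm → S
Clindamycin 8 μg/mL: ≥ 1 μg/mL ⇒ Resistant
Cefazolin: 0.03 μg/mL is ≤ 0.25 μg/mL — S

R, R, I, S, S, I, S, R, S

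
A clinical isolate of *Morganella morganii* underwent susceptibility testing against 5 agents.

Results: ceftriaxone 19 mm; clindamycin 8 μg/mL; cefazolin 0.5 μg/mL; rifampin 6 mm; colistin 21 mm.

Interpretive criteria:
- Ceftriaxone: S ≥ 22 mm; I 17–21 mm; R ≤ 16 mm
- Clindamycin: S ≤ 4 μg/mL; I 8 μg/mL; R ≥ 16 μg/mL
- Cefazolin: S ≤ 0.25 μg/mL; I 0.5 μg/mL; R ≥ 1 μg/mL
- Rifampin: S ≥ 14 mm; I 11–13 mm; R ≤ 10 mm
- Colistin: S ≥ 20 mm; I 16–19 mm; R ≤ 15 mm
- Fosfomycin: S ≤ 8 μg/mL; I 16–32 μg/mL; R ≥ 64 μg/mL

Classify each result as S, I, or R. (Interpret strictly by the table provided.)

Ceftriaxone (19 mm) in 17–21 mm — Intermediate
Clindamycin: 8 μg/mL is = 8 μg/mL — Intermediate
Cefazolin 0.5 μg/mL: = 0.5 μg/mL — intermediate
Rifampin: 6 mm is ≤ 10 mm — R
Colistin: 21 mm is ≥ 20 mm ⇒ Susceptible

I, I, I, R, S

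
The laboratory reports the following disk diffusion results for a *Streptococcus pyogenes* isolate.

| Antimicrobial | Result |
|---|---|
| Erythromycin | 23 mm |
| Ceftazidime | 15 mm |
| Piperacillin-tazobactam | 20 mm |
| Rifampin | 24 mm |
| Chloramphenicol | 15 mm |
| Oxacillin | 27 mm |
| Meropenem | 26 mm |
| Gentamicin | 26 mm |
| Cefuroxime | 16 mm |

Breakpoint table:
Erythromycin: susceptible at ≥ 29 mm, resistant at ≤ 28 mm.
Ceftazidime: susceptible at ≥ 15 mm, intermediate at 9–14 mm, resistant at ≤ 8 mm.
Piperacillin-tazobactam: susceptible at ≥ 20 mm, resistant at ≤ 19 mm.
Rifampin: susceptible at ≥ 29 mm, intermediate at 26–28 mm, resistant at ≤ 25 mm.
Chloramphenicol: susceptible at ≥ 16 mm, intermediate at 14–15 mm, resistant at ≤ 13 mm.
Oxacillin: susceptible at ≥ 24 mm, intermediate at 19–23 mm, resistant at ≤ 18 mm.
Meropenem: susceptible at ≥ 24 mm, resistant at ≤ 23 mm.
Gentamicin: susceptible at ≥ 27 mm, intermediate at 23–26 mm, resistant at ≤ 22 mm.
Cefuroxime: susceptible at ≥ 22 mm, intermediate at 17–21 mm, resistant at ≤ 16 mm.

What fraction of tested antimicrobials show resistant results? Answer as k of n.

3 of 9

Erythromycin: 23 mm is ≤ 28 mm → resistant
Ceftazidime: 15 mm is ≥ 15 mm — S
Piperacillin-tazobactam 20 mm: ≥ 20 mm — Susceptible
Rifampin (24 mm) ≤ 25 mm — Resistant
Chloramphenicol: 15 mm is in 14–15 mm → Intermediate
Oxacillin: 27 mm is ≥ 24 mm — susceptible
Meropenem (26 mm) ≥ 24 mm — Susceptible
Gentamicin (26 mm) in 23–26 mm — intermediate
Cefuroxime 16 mm: ≤ 16 mm ⇒ resistant
Resistant: 3/9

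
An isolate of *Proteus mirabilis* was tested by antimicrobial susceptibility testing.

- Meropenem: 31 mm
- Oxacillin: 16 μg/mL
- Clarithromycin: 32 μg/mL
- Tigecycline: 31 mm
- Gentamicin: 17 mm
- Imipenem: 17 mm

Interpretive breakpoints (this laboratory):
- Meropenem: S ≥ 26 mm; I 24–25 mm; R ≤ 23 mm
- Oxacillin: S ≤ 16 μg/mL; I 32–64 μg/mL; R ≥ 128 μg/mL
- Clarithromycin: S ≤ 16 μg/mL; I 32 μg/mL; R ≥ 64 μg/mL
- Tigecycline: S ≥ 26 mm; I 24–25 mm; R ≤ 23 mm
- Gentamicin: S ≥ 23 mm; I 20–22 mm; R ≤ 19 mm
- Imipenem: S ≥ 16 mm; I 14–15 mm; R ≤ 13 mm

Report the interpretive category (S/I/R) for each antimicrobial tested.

Meropenem: 31 mm is ≥ 26 mm → susceptible
Oxacillin (16 μg/mL) ≤ 16 μg/mL → S
Clarithromycin (32 μg/mL) = 32 μg/mL — I
Tigecycline (31 mm) ≥ 26 mm — susceptible
Gentamicin (17 mm) ≤ 19 mm → R
Imipenem (17 mm) ≥ 16 mm ⇒ Susceptible

S, S, I, S, R, S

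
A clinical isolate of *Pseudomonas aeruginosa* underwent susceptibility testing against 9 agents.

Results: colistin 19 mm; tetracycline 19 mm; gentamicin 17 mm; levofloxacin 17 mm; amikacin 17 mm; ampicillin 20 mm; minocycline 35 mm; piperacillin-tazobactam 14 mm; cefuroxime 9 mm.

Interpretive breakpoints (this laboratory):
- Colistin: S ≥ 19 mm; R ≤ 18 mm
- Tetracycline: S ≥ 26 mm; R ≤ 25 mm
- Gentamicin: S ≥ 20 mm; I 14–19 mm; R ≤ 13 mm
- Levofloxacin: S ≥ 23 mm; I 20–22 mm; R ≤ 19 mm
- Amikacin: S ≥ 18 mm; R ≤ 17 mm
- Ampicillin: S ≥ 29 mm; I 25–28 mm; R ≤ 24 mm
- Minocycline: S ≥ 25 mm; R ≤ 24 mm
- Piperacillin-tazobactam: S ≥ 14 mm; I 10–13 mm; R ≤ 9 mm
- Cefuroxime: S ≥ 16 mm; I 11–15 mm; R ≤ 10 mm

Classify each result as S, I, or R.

Colistin 19 mm: ≥ 19 mm — susceptible
Tetracycline: 19 mm is ≤ 25 mm — resistant
Gentamicin: 17 mm is in 14–19 mm ⇒ I
Levofloxacin 17 mm: ≤ 19 mm — R
Amikacin (17 mm) ≤ 17 mm — Resistant
Ampicillin (20 mm) ≤ 24 mm ⇒ R
Minocycline: 35 mm is ≥ 25 mm → Susceptible
Piperacillin-tazobactam (14 mm) ≥ 14 mm ⇒ susceptible
Cefuroxime 9 mm: ≤ 10 mm — resistant

S, R, I, R, R, R, S, S, R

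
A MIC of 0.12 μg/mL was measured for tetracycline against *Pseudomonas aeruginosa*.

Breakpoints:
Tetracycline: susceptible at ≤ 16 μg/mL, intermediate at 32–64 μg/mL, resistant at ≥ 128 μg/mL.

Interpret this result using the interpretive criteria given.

Tetracycline 0.12 μg/mL: ≤ 16 μg/mL — susceptible

Susceptible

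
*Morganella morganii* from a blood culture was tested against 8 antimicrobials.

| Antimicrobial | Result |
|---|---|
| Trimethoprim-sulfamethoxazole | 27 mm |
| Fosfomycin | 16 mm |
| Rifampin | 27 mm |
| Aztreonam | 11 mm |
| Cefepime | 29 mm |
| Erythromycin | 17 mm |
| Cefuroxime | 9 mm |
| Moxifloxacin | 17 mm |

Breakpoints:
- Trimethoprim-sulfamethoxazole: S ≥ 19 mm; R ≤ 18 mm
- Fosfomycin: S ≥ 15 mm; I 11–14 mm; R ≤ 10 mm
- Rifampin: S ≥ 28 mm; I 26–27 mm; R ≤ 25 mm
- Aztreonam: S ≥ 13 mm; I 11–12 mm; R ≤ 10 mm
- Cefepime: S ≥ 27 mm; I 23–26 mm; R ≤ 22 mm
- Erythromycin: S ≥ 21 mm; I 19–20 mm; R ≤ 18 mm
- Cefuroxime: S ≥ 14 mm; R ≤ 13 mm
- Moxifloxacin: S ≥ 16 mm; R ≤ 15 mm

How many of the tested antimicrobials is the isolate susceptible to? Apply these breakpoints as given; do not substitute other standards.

Trimethoprim-sulfamethoxazole 27 mm: ≥ 19 mm ⇒ susceptible
Fosfomycin (16 mm) ≥ 15 mm ⇒ Susceptible
Rifampin: 27 mm is in 26–27 mm → Intermediate
Aztreonam: 11 mm is in 11–12 mm — intermediate
Cefepime: 29 mm is ≥ 27 mm — Susceptible
Erythromycin: 17 mm is ≤ 18 mm ⇒ resistant
Cefuroxime 9 mm: ≤ 13 mm — Resistant
Moxifloxacin: 17 mm is ≥ 16 mm — susceptible
Susceptible: 4

4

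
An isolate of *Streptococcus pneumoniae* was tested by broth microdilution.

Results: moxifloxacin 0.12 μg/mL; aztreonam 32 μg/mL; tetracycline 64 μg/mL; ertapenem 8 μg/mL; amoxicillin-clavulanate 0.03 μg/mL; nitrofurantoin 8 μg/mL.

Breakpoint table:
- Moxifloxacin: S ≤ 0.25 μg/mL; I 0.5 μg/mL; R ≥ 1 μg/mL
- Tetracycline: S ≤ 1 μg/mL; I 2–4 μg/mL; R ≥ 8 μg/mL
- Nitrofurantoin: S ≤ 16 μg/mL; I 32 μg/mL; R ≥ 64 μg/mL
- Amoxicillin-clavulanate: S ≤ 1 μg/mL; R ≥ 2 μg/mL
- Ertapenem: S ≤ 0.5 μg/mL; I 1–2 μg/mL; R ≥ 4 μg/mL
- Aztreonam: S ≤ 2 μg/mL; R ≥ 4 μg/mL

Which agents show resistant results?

Moxifloxacin (0.12 μg/mL) ≤ 0.25 μg/mL → Susceptible
Aztreonam: 32 μg/mL is ≥ 4 μg/mL ⇒ R
Tetracycline: 64 μg/mL is ≥ 8 μg/mL ⇒ Resistant
Ertapenem 8 μg/mL: ≥ 4 μg/mL → R
Amoxicillin-clavulanate 0.03 μg/mL: ≤ 1 μg/mL ⇒ Susceptible
Nitrofurantoin 8 μg/mL: ≤ 16 μg/mL ⇒ susceptible

aztreonam, tetracycline, ertapenem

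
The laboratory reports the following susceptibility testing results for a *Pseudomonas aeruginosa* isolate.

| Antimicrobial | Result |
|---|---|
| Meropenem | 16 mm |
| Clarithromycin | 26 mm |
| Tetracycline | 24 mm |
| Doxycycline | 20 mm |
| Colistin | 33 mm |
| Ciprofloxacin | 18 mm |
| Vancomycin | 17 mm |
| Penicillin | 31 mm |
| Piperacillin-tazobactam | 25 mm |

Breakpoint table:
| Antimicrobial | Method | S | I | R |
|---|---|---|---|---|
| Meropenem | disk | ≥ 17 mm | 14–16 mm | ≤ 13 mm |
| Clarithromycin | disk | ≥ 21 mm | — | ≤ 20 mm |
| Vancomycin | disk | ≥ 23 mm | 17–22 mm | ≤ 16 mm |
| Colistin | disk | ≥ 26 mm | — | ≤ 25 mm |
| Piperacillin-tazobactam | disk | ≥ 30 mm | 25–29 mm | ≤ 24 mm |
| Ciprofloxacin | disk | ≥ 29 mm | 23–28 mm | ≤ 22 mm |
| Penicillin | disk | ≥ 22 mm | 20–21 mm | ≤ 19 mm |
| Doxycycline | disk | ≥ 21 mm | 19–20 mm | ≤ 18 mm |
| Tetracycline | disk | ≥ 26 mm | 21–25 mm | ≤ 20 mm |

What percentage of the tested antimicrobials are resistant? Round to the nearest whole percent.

Meropenem (16 mm) in 14–16 mm → I
Clarithromycin: 26 mm is ≥ 21 mm — Susceptible
Tetracycline 24 mm: in 21–25 mm ⇒ intermediate
Doxycycline (20 mm) in 19–20 mm — I
Colistin (33 mm) ≥ 26 mm → S
Ciprofloxacin 18 mm: ≤ 22 mm ⇒ Resistant
Vancomycin: 17 mm is in 17–22 mm — Intermediate
Penicillin: 31 mm is ≥ 22 mm — S
Piperacillin-tazobactam (25 mm) in 25–29 mm ⇒ I
Resistant: 1/9

11%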